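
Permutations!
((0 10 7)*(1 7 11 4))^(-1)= (0 7 1 4 11 10)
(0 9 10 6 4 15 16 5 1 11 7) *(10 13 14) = (0 9 13 14 10 6 4 15 16 5 1 11 7) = [9, 11, 2, 3, 15, 1, 4, 0, 8, 13, 6, 7, 12, 14, 10, 16, 5]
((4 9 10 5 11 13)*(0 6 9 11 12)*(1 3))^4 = ((0 6 9 10 5 12)(1 3)(4 11 13))^4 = (0 5 9)(4 11 13)(6 12 10)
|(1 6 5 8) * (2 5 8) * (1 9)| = |(1 6 8 9)(2 5)| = 4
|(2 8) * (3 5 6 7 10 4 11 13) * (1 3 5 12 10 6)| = |(1 3 12 10 4 11 13 5)(2 8)(6 7)| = 8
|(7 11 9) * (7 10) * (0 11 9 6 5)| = |(0 11 6 5)(7 9 10)| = 12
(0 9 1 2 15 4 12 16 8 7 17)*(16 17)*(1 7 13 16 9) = [1, 2, 15, 3, 12, 5, 6, 9, 13, 7, 10, 11, 17, 16, 14, 4, 8, 0] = (0 1 2 15 4 12 17)(7 9)(8 13 16)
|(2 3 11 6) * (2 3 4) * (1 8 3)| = 10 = |(1 8 3 11 6)(2 4)|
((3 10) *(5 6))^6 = (10)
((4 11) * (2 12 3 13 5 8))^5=((2 12 3 13 5 8)(4 11))^5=(2 8 5 13 3 12)(4 11)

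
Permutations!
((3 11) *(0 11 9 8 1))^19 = (0 11 3 9 8 1)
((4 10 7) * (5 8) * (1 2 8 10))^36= ((1 2 8 5 10 7 4))^36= (1 2 8 5 10 7 4)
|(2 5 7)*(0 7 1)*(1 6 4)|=7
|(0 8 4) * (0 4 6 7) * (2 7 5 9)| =7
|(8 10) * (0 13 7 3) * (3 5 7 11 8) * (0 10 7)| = |(0 13 11 8 7 5)(3 10)| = 6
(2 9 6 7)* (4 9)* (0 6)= (0 6 7 2 4 9)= [6, 1, 4, 3, 9, 5, 7, 2, 8, 0]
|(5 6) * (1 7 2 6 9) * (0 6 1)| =12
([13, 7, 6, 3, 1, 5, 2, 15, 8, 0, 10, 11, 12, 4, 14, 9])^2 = (0 4 7 9 13 1 15)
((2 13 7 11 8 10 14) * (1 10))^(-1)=(1 8 11 7 13 2 14 10)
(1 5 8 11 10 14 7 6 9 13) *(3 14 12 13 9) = (1 5 8 11 10 12 13)(3 14 7 6) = [0, 5, 2, 14, 4, 8, 3, 6, 11, 9, 12, 10, 13, 1, 7]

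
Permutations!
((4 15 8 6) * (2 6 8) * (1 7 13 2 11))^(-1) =((1 7 13 2 6 4 15 11))^(-1) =(1 11 15 4 6 2 13 7)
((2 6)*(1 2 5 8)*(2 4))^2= ((1 4 2 6 5 8))^2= (1 2 5)(4 6 8)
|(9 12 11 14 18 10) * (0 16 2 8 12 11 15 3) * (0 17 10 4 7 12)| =44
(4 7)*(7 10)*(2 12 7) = (2 12 7 4 10) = [0, 1, 12, 3, 10, 5, 6, 4, 8, 9, 2, 11, 7]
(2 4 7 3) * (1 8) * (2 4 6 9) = (1 8)(2 6 9)(3 4 7) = [0, 8, 6, 4, 7, 5, 9, 3, 1, 2]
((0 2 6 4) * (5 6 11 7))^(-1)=((0 2 11 7 5 6 4))^(-1)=(0 4 6 5 7 11 2)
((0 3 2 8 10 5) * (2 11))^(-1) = ((0 3 11 2 8 10 5))^(-1) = (0 5 10 8 2 11 3)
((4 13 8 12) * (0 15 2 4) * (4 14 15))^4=((0 4 13 8 12)(2 14 15))^4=(0 12 8 13 4)(2 14 15)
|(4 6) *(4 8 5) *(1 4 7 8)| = 3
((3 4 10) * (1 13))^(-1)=((1 13)(3 4 10))^(-1)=(1 13)(3 10 4)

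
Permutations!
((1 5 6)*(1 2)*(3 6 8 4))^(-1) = ((1 5 8 4 3 6 2))^(-1) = (1 2 6 3 4 8 5)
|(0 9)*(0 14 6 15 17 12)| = 7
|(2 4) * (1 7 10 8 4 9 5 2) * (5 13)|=|(1 7 10 8 4)(2 9 13 5)|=20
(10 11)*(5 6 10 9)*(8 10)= [0, 1, 2, 3, 4, 6, 8, 7, 10, 5, 11, 9]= (5 6 8 10 11 9)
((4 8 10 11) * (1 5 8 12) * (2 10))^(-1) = (1 12 4 11 10 2 8 5)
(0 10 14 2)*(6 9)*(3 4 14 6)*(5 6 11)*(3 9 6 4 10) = (0 3 10 11 5 4 14 2) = [3, 1, 0, 10, 14, 4, 6, 7, 8, 9, 11, 5, 12, 13, 2]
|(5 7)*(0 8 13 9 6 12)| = |(0 8 13 9 6 12)(5 7)| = 6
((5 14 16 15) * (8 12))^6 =(5 16)(14 15)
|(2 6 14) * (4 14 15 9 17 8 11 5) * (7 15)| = 11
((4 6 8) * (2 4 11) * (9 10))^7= (2 6 11 4 8)(9 10)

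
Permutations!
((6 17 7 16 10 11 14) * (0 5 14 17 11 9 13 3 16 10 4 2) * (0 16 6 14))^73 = ((0 5)(2 16 4)(3 6 11 17 7 10 9 13))^73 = (0 5)(2 16 4)(3 6 11 17 7 10 9 13)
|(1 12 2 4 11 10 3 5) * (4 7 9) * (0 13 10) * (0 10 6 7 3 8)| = |(0 13 6 7 9 4 11 10 8)(1 12 2 3 5)| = 45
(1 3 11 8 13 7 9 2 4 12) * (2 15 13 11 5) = (1 3 5 2 4 12)(7 9 15 13)(8 11) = [0, 3, 4, 5, 12, 2, 6, 9, 11, 15, 10, 8, 1, 7, 14, 13]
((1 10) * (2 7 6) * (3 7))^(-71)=(1 10)(2 3 7 6)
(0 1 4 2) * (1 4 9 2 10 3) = (0 4 10 3 1 9 2) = [4, 9, 0, 1, 10, 5, 6, 7, 8, 2, 3]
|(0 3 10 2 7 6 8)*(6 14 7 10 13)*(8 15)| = 6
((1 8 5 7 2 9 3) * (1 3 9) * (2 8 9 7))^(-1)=((1 9 7 8 5 2))^(-1)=(1 2 5 8 7 9)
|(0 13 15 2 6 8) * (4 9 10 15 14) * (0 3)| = |(0 13 14 4 9 10 15 2 6 8 3)| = 11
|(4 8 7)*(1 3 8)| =5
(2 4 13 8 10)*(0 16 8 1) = (0 16 8 10 2 4 13 1) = [16, 0, 4, 3, 13, 5, 6, 7, 10, 9, 2, 11, 12, 1, 14, 15, 8]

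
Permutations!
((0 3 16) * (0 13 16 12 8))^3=((0 3 12 8)(13 16))^3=(0 8 12 3)(13 16)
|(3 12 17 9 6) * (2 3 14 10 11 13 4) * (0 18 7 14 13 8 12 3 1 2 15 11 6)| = |(0 18 7 14 10 6 13 4 15 11 8 12 17 9)(1 2)| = 14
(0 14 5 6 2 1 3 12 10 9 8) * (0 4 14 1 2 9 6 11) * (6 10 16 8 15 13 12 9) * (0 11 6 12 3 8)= (0 1 8 4 14 5 6 12 16)(3 9 15 13)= [1, 8, 2, 9, 14, 6, 12, 7, 4, 15, 10, 11, 16, 3, 5, 13, 0]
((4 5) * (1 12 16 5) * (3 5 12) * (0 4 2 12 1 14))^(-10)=((0 4 14)(1 3 5 2 12 16))^(-10)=(0 14 4)(1 5 12)(2 16 3)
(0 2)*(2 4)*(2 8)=(0 4 8 2)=[4, 1, 0, 3, 8, 5, 6, 7, 2]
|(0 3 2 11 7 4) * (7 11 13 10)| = |(0 3 2 13 10 7 4)| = 7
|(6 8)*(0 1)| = 2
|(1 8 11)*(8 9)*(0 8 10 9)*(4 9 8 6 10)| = 6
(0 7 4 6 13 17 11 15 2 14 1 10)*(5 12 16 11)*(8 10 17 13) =(0 7 4 6 8 10)(1 17 5 12 16 11 15 2 14) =[7, 17, 14, 3, 6, 12, 8, 4, 10, 9, 0, 15, 16, 13, 1, 2, 11, 5]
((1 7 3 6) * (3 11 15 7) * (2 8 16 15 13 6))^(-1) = (1 6 13 11 7 15 16 8 2 3)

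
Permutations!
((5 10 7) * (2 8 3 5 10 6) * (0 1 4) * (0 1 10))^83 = ((0 10 7)(1 4)(2 8 3 5 6))^83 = (0 7 10)(1 4)(2 5 8 6 3)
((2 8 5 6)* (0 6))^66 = (0 6 2 8 5)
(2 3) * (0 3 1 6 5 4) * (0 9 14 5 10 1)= [3, 6, 0, 2, 9, 4, 10, 7, 8, 14, 1, 11, 12, 13, 5]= (0 3 2)(1 6 10)(4 9 14 5)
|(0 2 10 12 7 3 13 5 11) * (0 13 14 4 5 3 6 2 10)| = |(0 10 12 7 6 2)(3 14 4 5 11 13)| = 6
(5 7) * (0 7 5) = [7, 1, 2, 3, 4, 5, 6, 0] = (0 7)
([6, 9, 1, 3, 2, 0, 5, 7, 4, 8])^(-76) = [5, 2, 4, 3, 8, 6, 0, 7, 9, 1]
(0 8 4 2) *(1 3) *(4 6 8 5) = [5, 3, 0, 1, 2, 4, 8, 7, 6] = (0 5 4 2)(1 3)(6 8)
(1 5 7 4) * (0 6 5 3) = (0 6 5 7 4 1 3) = [6, 3, 2, 0, 1, 7, 5, 4]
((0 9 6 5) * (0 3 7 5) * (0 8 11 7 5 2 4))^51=((0 9 6 8 11 7 2 4)(3 5))^51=(0 8 2 9 11 4 6 7)(3 5)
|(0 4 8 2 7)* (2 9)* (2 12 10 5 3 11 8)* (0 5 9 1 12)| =12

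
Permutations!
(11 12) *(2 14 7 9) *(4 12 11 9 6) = (2 14 7 6 4 12 9) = [0, 1, 14, 3, 12, 5, 4, 6, 8, 2, 10, 11, 9, 13, 7]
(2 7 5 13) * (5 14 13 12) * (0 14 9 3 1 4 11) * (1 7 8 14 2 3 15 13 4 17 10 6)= (0 2 8 14 4 11)(1 17 10 6)(3 7 9 15 13)(5 12)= [2, 17, 8, 7, 11, 12, 1, 9, 14, 15, 6, 0, 5, 3, 4, 13, 16, 10]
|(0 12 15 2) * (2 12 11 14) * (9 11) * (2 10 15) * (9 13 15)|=|(0 13 15 12 2)(9 11 14 10)|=20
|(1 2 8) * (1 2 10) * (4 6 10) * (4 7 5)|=6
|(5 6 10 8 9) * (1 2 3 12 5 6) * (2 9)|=9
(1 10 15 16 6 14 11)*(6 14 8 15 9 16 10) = (1 6 8 15 10 9 16 14 11) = [0, 6, 2, 3, 4, 5, 8, 7, 15, 16, 9, 1, 12, 13, 11, 10, 14]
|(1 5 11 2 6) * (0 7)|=|(0 7)(1 5 11 2 6)|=10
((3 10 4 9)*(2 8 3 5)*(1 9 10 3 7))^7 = ((1 9 5 2 8 7)(4 10))^7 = (1 9 5 2 8 7)(4 10)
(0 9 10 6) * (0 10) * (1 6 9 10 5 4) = (0 10 9)(1 6 5 4) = [10, 6, 2, 3, 1, 4, 5, 7, 8, 0, 9]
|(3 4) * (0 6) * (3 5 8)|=4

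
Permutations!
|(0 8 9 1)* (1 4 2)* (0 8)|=5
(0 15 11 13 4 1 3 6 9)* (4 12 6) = [15, 3, 2, 4, 1, 5, 9, 7, 8, 0, 10, 13, 6, 12, 14, 11] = (0 15 11 13 12 6 9)(1 3 4)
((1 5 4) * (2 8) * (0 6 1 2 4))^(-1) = ((0 6 1 5)(2 8 4))^(-1) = (0 5 1 6)(2 4 8)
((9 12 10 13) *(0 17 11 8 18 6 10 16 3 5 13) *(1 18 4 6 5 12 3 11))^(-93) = (0 4 16 9 18)(1 10 8 12 13)(3 5 17 6 11)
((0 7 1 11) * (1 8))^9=(0 11 1 8 7)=((0 7 8 1 11))^9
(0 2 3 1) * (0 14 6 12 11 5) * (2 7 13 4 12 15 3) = (0 7 13 4 12 11 5)(1 14 6 15 3) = [7, 14, 2, 1, 12, 0, 15, 13, 8, 9, 10, 5, 11, 4, 6, 3]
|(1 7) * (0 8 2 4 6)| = |(0 8 2 4 6)(1 7)| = 10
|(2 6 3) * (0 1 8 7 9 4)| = 6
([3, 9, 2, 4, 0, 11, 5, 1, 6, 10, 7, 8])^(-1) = [4, 7, 2, 0, 3, 6, 8, 10, 11, 1, 9, 5]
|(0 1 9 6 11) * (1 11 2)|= |(0 11)(1 9 6 2)|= 4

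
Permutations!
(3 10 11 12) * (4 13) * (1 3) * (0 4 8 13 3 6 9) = [4, 6, 2, 10, 3, 5, 9, 7, 13, 0, 11, 12, 1, 8] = (0 4 3 10 11 12 1 6 9)(8 13)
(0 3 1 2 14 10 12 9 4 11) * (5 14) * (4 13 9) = (0 3 1 2 5 14 10 12 4 11)(9 13) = [3, 2, 5, 1, 11, 14, 6, 7, 8, 13, 12, 0, 4, 9, 10]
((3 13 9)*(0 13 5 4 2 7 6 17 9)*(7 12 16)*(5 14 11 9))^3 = (0 13)(2 7 5 12 6 4 16 17)(3 9 11 14)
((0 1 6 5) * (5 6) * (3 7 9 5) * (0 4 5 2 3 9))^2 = ((0 1 9 2 3 7)(4 5))^2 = (0 9 3)(1 2 7)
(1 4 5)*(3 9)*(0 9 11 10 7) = (0 9 3 11 10 7)(1 4 5) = [9, 4, 2, 11, 5, 1, 6, 0, 8, 3, 7, 10]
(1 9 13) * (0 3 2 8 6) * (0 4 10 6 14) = (0 3 2 8 14)(1 9 13)(4 10 6) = [3, 9, 8, 2, 10, 5, 4, 7, 14, 13, 6, 11, 12, 1, 0]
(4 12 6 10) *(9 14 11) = (4 12 6 10)(9 14 11) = [0, 1, 2, 3, 12, 5, 10, 7, 8, 14, 4, 9, 6, 13, 11]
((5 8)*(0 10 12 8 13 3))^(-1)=((0 10 12 8 5 13 3))^(-1)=(0 3 13 5 8 12 10)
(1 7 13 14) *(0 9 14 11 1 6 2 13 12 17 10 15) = (0 9 14 6 2 13 11 1 7 12 17 10 15) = [9, 7, 13, 3, 4, 5, 2, 12, 8, 14, 15, 1, 17, 11, 6, 0, 16, 10]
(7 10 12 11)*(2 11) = [0, 1, 11, 3, 4, 5, 6, 10, 8, 9, 12, 7, 2] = (2 11 7 10 12)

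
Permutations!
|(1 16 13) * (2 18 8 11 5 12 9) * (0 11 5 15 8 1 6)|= |(0 11 15 8 5 12 9 2 18 1 16 13 6)|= 13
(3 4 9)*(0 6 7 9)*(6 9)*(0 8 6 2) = [9, 1, 0, 4, 8, 5, 7, 2, 6, 3] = (0 9 3 4 8 6 7 2)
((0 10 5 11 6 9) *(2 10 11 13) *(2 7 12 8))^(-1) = ((0 11 6 9)(2 10 5 13 7 12 8))^(-1) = (0 9 6 11)(2 8 12 7 13 5 10)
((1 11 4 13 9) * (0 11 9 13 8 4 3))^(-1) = ((13)(0 11 3)(1 9)(4 8))^(-1) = (13)(0 3 11)(1 9)(4 8)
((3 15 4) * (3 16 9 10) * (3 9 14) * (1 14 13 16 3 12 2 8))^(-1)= ((1 14 12 2 8)(3 15 4)(9 10)(13 16))^(-1)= (1 8 2 12 14)(3 4 15)(9 10)(13 16)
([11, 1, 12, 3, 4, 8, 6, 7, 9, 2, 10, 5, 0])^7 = (12)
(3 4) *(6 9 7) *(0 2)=[2, 1, 0, 4, 3, 5, 9, 6, 8, 7]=(0 2)(3 4)(6 9 7)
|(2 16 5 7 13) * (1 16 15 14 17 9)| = |(1 16 5 7 13 2 15 14 17 9)| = 10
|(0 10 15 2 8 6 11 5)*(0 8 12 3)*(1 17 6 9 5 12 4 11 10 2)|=|(0 2 4 11 12 3)(1 17 6 10 15)(5 8 9)|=30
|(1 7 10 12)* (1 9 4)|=|(1 7 10 12 9 4)|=6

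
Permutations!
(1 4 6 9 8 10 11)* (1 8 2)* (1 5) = (1 4 6 9 2 5)(8 10 11) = [0, 4, 5, 3, 6, 1, 9, 7, 10, 2, 11, 8]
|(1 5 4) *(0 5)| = |(0 5 4 1)| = 4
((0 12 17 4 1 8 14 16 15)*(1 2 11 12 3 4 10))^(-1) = (0 15 16 14 8 1 10 17 12 11 2 4 3)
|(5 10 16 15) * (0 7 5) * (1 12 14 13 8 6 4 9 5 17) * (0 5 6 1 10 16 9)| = 105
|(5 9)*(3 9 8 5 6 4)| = 4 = |(3 9 6 4)(5 8)|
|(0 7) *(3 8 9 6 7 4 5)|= |(0 4 5 3 8 9 6 7)|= 8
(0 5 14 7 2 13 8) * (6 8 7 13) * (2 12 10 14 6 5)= (0 2 5 6 8)(7 12 10 14 13)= [2, 1, 5, 3, 4, 6, 8, 12, 0, 9, 14, 11, 10, 7, 13]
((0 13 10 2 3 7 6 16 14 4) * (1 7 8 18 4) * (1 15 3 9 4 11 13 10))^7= (0 2 4 10 9)(1 8 16 13 3 6 11 15 7 18 14)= ((0 10 2 9 4)(1 7 6 16 14 15 3 8 18 11 13))^7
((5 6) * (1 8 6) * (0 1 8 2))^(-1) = (0 2 1)(5 6 8) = ((0 1 2)(5 8 6))^(-1)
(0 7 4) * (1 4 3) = (0 7 3 1 4) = [7, 4, 2, 1, 0, 5, 6, 3]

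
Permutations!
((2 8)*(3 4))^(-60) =((2 8)(3 4))^(-60) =(8)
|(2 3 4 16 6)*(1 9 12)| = 15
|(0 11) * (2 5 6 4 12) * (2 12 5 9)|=|(12)(0 11)(2 9)(4 5 6)|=6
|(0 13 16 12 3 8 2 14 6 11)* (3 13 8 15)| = 6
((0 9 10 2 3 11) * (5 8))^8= (0 10 3)(2 11 9)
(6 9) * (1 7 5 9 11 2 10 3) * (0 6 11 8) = (0 6 8)(1 7 5 9 11 2 10 3) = [6, 7, 10, 1, 4, 9, 8, 5, 0, 11, 3, 2]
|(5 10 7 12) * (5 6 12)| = |(5 10 7)(6 12)| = 6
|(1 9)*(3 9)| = |(1 3 9)| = 3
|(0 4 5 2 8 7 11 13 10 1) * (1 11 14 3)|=|(0 4 5 2 8 7 14 3 1)(10 11 13)|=9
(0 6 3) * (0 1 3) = (0 6)(1 3) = [6, 3, 2, 1, 4, 5, 0]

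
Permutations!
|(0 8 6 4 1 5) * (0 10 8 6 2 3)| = 9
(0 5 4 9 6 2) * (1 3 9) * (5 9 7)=[9, 3, 0, 7, 1, 4, 2, 5, 8, 6]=(0 9 6 2)(1 3 7 5 4)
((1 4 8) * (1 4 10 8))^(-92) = ((1 10 8 4))^(-92) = (10)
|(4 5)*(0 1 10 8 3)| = 10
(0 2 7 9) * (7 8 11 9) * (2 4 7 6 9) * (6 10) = [4, 1, 8, 3, 7, 5, 9, 10, 11, 0, 6, 2] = (0 4 7 10 6 9)(2 8 11)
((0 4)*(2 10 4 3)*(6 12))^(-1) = ((0 3 2 10 4)(6 12))^(-1) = (0 4 10 2 3)(6 12)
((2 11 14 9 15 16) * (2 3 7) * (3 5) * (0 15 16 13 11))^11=(16)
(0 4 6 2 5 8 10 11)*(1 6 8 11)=[4, 6, 5, 3, 8, 11, 2, 7, 10, 9, 1, 0]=(0 4 8 10 1 6 2 5 11)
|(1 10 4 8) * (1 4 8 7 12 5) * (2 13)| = 14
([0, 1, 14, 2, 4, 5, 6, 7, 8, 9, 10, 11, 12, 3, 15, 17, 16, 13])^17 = [0, 1, 3, 13, 4, 5, 6, 7, 8, 9, 10, 11, 12, 17, 2, 14, 16, 15]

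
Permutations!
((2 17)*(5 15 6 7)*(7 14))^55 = (2 17)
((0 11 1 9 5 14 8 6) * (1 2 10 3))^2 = (0 2 3 9 14 6 11 10 1 5 8)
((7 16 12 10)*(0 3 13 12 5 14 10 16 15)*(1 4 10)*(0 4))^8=((0 3 13 12 16 5 14 1)(4 10 7 15))^8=(16)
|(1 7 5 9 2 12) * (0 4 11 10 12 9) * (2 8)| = |(0 4 11 10 12 1 7 5)(2 9 8)| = 24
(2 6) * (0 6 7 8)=(0 6 2 7 8)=[6, 1, 7, 3, 4, 5, 2, 8, 0]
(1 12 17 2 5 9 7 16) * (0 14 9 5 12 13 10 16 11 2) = (0 14 9 7 11 2 12 17)(1 13 10 16) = [14, 13, 12, 3, 4, 5, 6, 11, 8, 7, 16, 2, 17, 10, 9, 15, 1, 0]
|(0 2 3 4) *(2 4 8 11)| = |(0 4)(2 3 8 11)| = 4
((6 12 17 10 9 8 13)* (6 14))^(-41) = (6 14 13 8 9 10 17 12)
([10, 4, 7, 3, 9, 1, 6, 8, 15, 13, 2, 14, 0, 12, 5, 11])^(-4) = [4, 15, 13, 3, 11, 8, 6, 12, 0, 14, 9, 2, 1, 5, 7, 10]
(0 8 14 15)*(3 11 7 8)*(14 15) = (0 3 11 7 8 15) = [3, 1, 2, 11, 4, 5, 6, 8, 15, 9, 10, 7, 12, 13, 14, 0]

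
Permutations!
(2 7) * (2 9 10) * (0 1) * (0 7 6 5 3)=(0 1 7 9 10 2 6 5 3)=[1, 7, 6, 0, 4, 3, 5, 9, 8, 10, 2]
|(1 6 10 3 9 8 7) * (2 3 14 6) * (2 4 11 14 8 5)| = |(1 4 11 14 6 10 8 7)(2 3 9 5)| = 8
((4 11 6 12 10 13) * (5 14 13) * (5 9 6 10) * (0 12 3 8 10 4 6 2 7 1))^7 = (0 8 12 10 5 9 14 2 13 7 6 1 3)(4 11)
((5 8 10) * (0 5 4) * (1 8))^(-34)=(0 1 10)(4 5 8)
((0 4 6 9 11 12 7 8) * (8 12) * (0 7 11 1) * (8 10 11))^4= (0 1 9 6 4)(7 12 8)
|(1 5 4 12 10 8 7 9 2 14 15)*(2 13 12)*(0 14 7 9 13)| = 13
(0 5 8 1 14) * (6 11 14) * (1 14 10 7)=[5, 6, 2, 3, 4, 8, 11, 1, 14, 9, 7, 10, 12, 13, 0]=(0 5 8 14)(1 6 11 10 7)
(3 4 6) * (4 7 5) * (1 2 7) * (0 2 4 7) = (0 2)(1 4 6 3)(5 7) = [2, 4, 0, 1, 6, 7, 3, 5]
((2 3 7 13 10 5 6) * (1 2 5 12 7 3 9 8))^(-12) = (13)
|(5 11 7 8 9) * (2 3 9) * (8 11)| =10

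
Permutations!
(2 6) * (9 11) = (2 6)(9 11) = [0, 1, 6, 3, 4, 5, 2, 7, 8, 11, 10, 9]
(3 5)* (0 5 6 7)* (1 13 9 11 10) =[5, 13, 2, 6, 4, 3, 7, 0, 8, 11, 1, 10, 12, 9] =(0 5 3 6 7)(1 13 9 11 10)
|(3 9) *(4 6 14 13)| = |(3 9)(4 6 14 13)| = 4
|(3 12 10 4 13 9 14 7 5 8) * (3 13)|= 12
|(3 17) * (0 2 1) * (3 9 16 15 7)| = 6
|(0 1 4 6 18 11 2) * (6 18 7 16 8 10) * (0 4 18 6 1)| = 10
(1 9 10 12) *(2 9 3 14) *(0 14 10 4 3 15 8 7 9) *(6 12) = [14, 15, 0, 10, 3, 5, 12, 9, 7, 4, 6, 11, 1, 13, 2, 8] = (0 14 2)(1 15 8 7 9 4 3 10 6 12)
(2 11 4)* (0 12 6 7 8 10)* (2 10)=(0 12 6 7 8 2 11 4 10)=[12, 1, 11, 3, 10, 5, 7, 8, 2, 9, 0, 4, 6]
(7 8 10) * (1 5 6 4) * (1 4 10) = (1 5 6 10 7 8) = [0, 5, 2, 3, 4, 6, 10, 8, 1, 9, 7]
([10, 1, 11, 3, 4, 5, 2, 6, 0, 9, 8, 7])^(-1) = [8, 1, 6, 3, 4, 5, 7, 11, 10, 9, 0, 2]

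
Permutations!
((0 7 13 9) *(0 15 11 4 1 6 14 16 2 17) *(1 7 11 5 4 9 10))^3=((0 11 9 15 5 4 7 13 10 1 6 14 16 2 17))^3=(0 15 7 1 16)(2 11 5 13 6)(4 10 14 17 9)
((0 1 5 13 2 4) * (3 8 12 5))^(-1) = ((0 1 3 8 12 5 13 2 4))^(-1) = (0 4 2 13 5 12 8 3 1)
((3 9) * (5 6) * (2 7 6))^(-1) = (2 5 6 7)(3 9)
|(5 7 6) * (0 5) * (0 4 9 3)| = |(0 5 7 6 4 9 3)| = 7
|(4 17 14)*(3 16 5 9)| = 12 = |(3 16 5 9)(4 17 14)|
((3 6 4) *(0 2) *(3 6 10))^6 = ((0 2)(3 10)(4 6))^6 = (10)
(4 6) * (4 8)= (4 6 8)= [0, 1, 2, 3, 6, 5, 8, 7, 4]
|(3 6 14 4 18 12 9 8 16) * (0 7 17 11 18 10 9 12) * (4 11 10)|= |(0 7 17 10 9 8 16 3 6 14 11 18)|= 12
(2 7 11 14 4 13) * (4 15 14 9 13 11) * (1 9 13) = (1 9)(2 7 4 11 13)(14 15) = [0, 9, 7, 3, 11, 5, 6, 4, 8, 1, 10, 13, 12, 2, 15, 14]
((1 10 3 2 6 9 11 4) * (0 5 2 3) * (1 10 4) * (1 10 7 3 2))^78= (0 5 1 4 7 3 2 6 9 11 10)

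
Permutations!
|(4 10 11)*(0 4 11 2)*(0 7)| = 5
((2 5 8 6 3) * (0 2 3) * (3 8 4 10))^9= ((0 2 5 4 10 3 8 6))^9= (0 2 5 4 10 3 8 6)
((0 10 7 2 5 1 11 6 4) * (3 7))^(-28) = ((0 10 3 7 2 5 1 11 6 4))^(-28) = (0 3 2 1 6)(4 10 7 5 11)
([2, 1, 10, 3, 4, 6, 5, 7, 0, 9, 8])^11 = (0 8 10 2)(5 6)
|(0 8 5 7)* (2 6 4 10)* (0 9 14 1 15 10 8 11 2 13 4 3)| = |(0 11 2 6 3)(1 15 10 13 4 8 5 7 9 14)| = 10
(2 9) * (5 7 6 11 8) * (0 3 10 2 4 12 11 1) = (0 3 10 2 9 4 12 11 8 5 7 6 1) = [3, 0, 9, 10, 12, 7, 1, 6, 5, 4, 2, 8, 11]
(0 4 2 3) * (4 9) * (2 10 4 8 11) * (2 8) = (0 9 2 3)(4 10)(8 11) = [9, 1, 3, 0, 10, 5, 6, 7, 11, 2, 4, 8]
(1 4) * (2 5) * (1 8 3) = (1 4 8 3)(2 5) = [0, 4, 5, 1, 8, 2, 6, 7, 3]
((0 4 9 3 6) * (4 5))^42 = ((0 5 4 9 3 6))^42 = (9)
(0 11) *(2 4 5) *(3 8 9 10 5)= [11, 1, 4, 8, 3, 2, 6, 7, 9, 10, 5, 0]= (0 11)(2 4 3 8 9 10 5)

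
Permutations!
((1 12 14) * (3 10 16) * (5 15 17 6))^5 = ((1 12 14)(3 10 16)(5 15 17 6))^5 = (1 14 12)(3 16 10)(5 15 17 6)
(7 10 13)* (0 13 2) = (0 13 7 10 2) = [13, 1, 0, 3, 4, 5, 6, 10, 8, 9, 2, 11, 12, 7]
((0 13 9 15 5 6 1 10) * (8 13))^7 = ((0 8 13 9 15 5 6 1 10))^7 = (0 1 5 9 8 10 6 15 13)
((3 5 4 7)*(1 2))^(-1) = (1 2)(3 7 4 5)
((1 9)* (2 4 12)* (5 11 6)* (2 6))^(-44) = ((1 9)(2 4 12 6 5 11))^(-44) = (2 5 12)(4 11 6)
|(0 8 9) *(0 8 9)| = 3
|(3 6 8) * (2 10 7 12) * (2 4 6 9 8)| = 6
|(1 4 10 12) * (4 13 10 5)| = 4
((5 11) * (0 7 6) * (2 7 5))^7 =(0 5 11 2 7 6)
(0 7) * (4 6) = (0 7)(4 6) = [7, 1, 2, 3, 6, 5, 4, 0]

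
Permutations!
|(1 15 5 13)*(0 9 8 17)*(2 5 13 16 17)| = |(0 9 8 2 5 16 17)(1 15 13)| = 21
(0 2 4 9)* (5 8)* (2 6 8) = [6, 1, 4, 3, 9, 2, 8, 7, 5, 0] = (0 6 8 5 2 4 9)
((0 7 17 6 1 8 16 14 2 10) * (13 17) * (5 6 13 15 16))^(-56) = (17)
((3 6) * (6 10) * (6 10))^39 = ((10)(3 6))^39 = (10)(3 6)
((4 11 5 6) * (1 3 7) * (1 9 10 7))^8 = (11)(7 10 9)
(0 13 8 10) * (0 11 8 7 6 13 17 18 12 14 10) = (0 17 18 12 14 10 11 8)(6 13 7) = [17, 1, 2, 3, 4, 5, 13, 6, 0, 9, 11, 8, 14, 7, 10, 15, 16, 18, 12]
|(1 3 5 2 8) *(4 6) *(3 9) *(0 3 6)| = 9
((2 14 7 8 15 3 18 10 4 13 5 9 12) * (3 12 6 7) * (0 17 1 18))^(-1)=(0 3 14 2 12 15 8 7 6 9 5 13 4 10 18 1 17)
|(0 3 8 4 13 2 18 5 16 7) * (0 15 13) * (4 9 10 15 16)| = 22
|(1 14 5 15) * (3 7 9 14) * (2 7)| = 8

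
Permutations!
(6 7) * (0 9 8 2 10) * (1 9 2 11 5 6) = (0 2 10)(1 9 8 11 5 6 7) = [2, 9, 10, 3, 4, 6, 7, 1, 11, 8, 0, 5]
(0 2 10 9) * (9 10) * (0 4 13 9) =(0 2)(4 13 9) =[2, 1, 0, 3, 13, 5, 6, 7, 8, 4, 10, 11, 12, 9]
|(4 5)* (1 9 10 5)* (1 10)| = |(1 9)(4 10 5)| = 6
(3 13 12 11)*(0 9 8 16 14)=(0 9 8 16 14)(3 13 12 11)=[9, 1, 2, 13, 4, 5, 6, 7, 16, 8, 10, 3, 11, 12, 0, 15, 14]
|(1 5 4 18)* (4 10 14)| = 6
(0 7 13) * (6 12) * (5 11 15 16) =(0 7 13)(5 11 15 16)(6 12) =[7, 1, 2, 3, 4, 11, 12, 13, 8, 9, 10, 15, 6, 0, 14, 16, 5]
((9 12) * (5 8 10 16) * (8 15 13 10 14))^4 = (5 16 10 13 15)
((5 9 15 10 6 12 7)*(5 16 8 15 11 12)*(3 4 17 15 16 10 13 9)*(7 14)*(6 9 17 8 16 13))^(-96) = ((3 4 8 13 17 15 6 5)(7 10 9 11 12 14))^(-96) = (17)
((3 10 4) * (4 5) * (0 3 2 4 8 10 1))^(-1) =((0 3 1)(2 4)(5 8 10))^(-1) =(0 1 3)(2 4)(5 10 8)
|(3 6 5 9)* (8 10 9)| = |(3 6 5 8 10 9)| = 6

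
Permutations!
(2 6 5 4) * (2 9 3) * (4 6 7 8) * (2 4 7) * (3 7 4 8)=(3 8 4 9 7)(5 6)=[0, 1, 2, 8, 9, 6, 5, 3, 4, 7]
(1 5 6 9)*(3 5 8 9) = [0, 8, 2, 5, 4, 6, 3, 7, 9, 1] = (1 8 9)(3 5 6)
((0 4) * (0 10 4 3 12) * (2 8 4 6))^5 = (0 12 3)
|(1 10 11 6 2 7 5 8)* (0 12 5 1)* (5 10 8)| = |(0 12 10 11 6 2 7 1 8)| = 9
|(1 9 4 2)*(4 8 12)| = 6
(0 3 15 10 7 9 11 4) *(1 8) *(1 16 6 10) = [3, 8, 2, 15, 0, 5, 10, 9, 16, 11, 7, 4, 12, 13, 14, 1, 6] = (0 3 15 1 8 16 6 10 7 9 11 4)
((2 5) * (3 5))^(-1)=(2 5 3)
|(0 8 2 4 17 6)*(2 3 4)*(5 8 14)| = |(0 14 5 8 3 4 17 6)| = 8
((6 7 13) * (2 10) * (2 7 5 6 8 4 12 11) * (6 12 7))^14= ((2 10 6 5 12 11)(4 7 13 8))^14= (2 6 12)(4 13)(5 11 10)(7 8)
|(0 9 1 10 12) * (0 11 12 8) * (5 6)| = |(0 9 1 10 8)(5 6)(11 12)| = 10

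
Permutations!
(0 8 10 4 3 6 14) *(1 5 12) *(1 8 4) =[4, 5, 2, 6, 3, 12, 14, 7, 10, 9, 1, 11, 8, 13, 0] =(0 4 3 6 14)(1 5 12 8 10)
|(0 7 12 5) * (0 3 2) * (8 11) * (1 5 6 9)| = |(0 7 12 6 9 1 5 3 2)(8 11)| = 18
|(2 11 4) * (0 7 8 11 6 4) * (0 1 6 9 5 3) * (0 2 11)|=|(0 7 8)(1 6 4 11)(2 9 5 3)|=12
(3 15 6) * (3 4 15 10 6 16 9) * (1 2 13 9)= (1 2 13 9 3 10 6 4 15 16)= [0, 2, 13, 10, 15, 5, 4, 7, 8, 3, 6, 11, 12, 9, 14, 16, 1]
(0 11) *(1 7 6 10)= (0 11)(1 7 6 10)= [11, 7, 2, 3, 4, 5, 10, 6, 8, 9, 1, 0]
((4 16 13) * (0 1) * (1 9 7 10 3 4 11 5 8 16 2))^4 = (0 3)(1 10)(2 7)(4 9)(5 11 13 16 8)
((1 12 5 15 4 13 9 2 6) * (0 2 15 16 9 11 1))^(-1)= (0 6 2)(1 11 13 4 15 9 16 5 12)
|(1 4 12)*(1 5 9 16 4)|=5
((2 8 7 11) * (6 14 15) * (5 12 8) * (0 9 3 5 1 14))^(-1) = ((0 9 3 5 12 8 7 11 2 1 14 15 6))^(-1) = (0 6 15 14 1 2 11 7 8 12 5 3 9)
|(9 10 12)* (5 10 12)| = 2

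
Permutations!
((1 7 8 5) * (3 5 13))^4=(1 3 8)(5 13 7)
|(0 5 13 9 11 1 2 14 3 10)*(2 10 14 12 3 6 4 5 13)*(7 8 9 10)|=|(0 13 10)(1 7 8 9 11)(2 12 3 14 6 4 5)|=105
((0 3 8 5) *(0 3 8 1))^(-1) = (0 1 3 5 8)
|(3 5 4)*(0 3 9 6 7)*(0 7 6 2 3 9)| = |(0 9 2 3 5 4)| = 6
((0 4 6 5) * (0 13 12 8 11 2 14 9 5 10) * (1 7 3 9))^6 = (0 6)(1 12 7 8 3 11 9 2 5 14 13)(4 10)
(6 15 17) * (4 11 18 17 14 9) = (4 11 18 17 6 15 14 9) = [0, 1, 2, 3, 11, 5, 15, 7, 8, 4, 10, 18, 12, 13, 9, 14, 16, 6, 17]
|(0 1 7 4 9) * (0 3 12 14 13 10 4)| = 21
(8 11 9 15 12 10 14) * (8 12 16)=(8 11 9 15 16)(10 14 12)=[0, 1, 2, 3, 4, 5, 6, 7, 11, 15, 14, 9, 10, 13, 12, 16, 8]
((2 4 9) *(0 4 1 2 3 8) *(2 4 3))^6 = (1 9)(2 4)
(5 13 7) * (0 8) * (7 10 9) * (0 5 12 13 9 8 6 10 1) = (0 6 10 8 5 9 7 12 13 1) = [6, 0, 2, 3, 4, 9, 10, 12, 5, 7, 8, 11, 13, 1]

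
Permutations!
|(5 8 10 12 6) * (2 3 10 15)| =8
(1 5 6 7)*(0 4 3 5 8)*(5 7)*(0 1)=(0 4 3 7)(1 8)(5 6)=[4, 8, 2, 7, 3, 6, 5, 0, 1]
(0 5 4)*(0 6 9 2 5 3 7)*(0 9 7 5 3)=(2 3 5 4 6 7 9)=[0, 1, 3, 5, 6, 4, 7, 9, 8, 2]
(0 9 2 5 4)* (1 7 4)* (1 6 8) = (0 9 2 5 6 8 1 7 4) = [9, 7, 5, 3, 0, 6, 8, 4, 1, 2]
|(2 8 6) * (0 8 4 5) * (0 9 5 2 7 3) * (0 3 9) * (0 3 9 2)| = 6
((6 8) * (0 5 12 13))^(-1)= ((0 5 12 13)(6 8))^(-1)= (0 13 12 5)(6 8)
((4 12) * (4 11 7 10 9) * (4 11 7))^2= (4 7 9)(10 11 12)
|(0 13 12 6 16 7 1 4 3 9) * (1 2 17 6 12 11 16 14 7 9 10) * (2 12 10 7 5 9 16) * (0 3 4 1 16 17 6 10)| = 33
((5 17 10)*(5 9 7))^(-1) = (5 7 9 10 17)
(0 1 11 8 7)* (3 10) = (0 1 11 8 7)(3 10) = [1, 11, 2, 10, 4, 5, 6, 0, 7, 9, 3, 8]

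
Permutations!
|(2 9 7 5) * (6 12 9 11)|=|(2 11 6 12 9 7 5)|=7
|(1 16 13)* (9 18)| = 6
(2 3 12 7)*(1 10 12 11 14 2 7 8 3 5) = (1 10 12 8 3 11 14 2 5) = [0, 10, 5, 11, 4, 1, 6, 7, 3, 9, 12, 14, 8, 13, 2]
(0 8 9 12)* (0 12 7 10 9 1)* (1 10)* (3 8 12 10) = (0 12 10 9 7 1)(3 8) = [12, 0, 2, 8, 4, 5, 6, 1, 3, 7, 9, 11, 10]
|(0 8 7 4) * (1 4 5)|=6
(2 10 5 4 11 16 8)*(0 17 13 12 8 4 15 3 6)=(0 17 13 12 8 2 10 5 15 3 6)(4 11 16)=[17, 1, 10, 6, 11, 15, 0, 7, 2, 9, 5, 16, 8, 12, 14, 3, 4, 13]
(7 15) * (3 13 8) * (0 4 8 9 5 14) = (0 4 8 3 13 9 5 14)(7 15) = [4, 1, 2, 13, 8, 14, 6, 15, 3, 5, 10, 11, 12, 9, 0, 7]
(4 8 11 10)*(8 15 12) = [0, 1, 2, 3, 15, 5, 6, 7, 11, 9, 4, 10, 8, 13, 14, 12] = (4 15 12 8 11 10)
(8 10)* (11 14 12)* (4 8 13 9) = (4 8 10 13 9)(11 14 12) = [0, 1, 2, 3, 8, 5, 6, 7, 10, 4, 13, 14, 11, 9, 12]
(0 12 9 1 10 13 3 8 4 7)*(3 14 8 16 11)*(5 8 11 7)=(0 12 9 1 10 13 14 11 3 16 7)(4 5 8)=[12, 10, 2, 16, 5, 8, 6, 0, 4, 1, 13, 3, 9, 14, 11, 15, 7]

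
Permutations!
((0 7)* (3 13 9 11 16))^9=((0 7)(3 13 9 11 16))^9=(0 7)(3 16 11 9 13)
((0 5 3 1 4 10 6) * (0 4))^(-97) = ((0 5 3 1)(4 10 6))^(-97) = (0 1 3 5)(4 6 10)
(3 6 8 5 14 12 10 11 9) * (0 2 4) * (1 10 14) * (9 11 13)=(0 2 4)(1 10 13 9 3 6 8 5)(12 14)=[2, 10, 4, 6, 0, 1, 8, 7, 5, 3, 13, 11, 14, 9, 12]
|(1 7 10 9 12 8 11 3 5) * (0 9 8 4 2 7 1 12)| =18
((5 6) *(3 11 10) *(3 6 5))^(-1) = ((3 11 10 6))^(-1) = (3 6 10 11)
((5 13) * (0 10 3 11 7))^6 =((0 10 3 11 7)(5 13))^6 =(13)(0 10 3 11 7)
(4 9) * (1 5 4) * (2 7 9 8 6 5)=[0, 2, 7, 3, 8, 4, 5, 9, 6, 1]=(1 2 7 9)(4 8 6 5)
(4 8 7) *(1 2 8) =(1 2 8 7 4) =[0, 2, 8, 3, 1, 5, 6, 4, 7]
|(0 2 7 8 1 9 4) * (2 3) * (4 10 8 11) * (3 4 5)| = 20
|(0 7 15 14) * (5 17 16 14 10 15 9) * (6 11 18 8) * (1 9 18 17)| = |(0 7 18 8 6 11 17 16 14)(1 9 5)(10 15)| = 18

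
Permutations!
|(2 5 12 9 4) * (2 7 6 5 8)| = |(2 8)(4 7 6 5 12 9)| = 6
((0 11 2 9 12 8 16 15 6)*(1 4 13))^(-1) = ((0 11 2 9 12 8 16 15 6)(1 4 13))^(-1) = (0 6 15 16 8 12 9 2 11)(1 13 4)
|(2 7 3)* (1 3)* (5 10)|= 4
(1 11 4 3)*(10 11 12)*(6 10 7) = (1 12 7 6 10 11 4 3) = [0, 12, 2, 1, 3, 5, 10, 6, 8, 9, 11, 4, 7]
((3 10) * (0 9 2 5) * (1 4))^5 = ((0 9 2 5)(1 4)(3 10))^5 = (0 9 2 5)(1 4)(3 10)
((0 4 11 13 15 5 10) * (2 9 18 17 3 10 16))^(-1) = ((0 4 11 13 15 5 16 2 9 18 17 3 10))^(-1) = (0 10 3 17 18 9 2 16 5 15 13 11 4)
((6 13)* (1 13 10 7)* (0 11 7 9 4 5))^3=((0 11 7 1 13 6 10 9 4 5))^3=(0 1 10 5 7 6 4 11 13 9)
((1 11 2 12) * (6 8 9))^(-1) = ((1 11 2 12)(6 8 9))^(-1) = (1 12 2 11)(6 9 8)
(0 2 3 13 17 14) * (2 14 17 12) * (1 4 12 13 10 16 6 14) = (17)(0 1 4 12 2 3 10 16 6 14) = [1, 4, 3, 10, 12, 5, 14, 7, 8, 9, 16, 11, 2, 13, 0, 15, 6, 17]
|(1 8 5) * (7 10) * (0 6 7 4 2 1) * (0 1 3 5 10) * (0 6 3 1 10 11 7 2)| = |(0 3 5 10 4)(1 8 11 7 6 2)| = 30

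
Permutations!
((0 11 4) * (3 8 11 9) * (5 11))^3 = ((0 9 3 8 5 11 4))^3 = (0 8 4 3 11 9 5)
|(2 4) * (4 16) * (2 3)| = 4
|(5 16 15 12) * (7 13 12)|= |(5 16 15 7 13 12)|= 6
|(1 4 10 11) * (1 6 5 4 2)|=10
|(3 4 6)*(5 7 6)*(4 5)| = |(3 5 7 6)| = 4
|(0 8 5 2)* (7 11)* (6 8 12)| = |(0 12 6 8 5 2)(7 11)| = 6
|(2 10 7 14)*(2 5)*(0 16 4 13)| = |(0 16 4 13)(2 10 7 14 5)| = 20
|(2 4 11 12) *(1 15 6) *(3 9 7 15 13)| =28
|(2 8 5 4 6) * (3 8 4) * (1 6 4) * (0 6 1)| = |(0 6 2)(3 8 5)| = 3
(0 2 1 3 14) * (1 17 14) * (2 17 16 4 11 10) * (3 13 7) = (0 17 14)(1 13 7 3)(2 16 4 11 10) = [17, 13, 16, 1, 11, 5, 6, 3, 8, 9, 2, 10, 12, 7, 0, 15, 4, 14]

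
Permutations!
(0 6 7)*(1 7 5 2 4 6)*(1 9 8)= (0 9 8 1 7)(2 4 6 5)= [9, 7, 4, 3, 6, 2, 5, 0, 1, 8]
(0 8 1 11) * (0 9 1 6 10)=(0 8 6 10)(1 11 9)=[8, 11, 2, 3, 4, 5, 10, 7, 6, 1, 0, 9]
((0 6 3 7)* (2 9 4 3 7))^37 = ((0 6 7)(2 9 4 3))^37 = (0 6 7)(2 9 4 3)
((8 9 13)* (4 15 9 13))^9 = (15)(8 13)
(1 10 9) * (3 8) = [0, 10, 2, 8, 4, 5, 6, 7, 3, 1, 9] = (1 10 9)(3 8)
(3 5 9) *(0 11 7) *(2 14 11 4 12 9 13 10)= (0 4 12 9 3 5 13 10 2 14 11 7)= [4, 1, 14, 5, 12, 13, 6, 0, 8, 3, 2, 7, 9, 10, 11]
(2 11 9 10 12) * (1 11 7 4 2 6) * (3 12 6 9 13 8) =(1 11 13 8 3 12 9 10 6)(2 7 4) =[0, 11, 7, 12, 2, 5, 1, 4, 3, 10, 6, 13, 9, 8]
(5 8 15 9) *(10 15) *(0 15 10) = [15, 1, 2, 3, 4, 8, 6, 7, 0, 5, 10, 11, 12, 13, 14, 9] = (0 15 9 5 8)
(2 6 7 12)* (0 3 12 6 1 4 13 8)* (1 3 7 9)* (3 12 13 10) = (0 7 6 9 1 4 10 3 13 8)(2 12) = [7, 4, 12, 13, 10, 5, 9, 6, 0, 1, 3, 11, 2, 8]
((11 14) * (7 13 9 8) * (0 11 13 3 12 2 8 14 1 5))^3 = ((0 11 1 5)(2 8 7 3 12)(9 14 13))^3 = (14)(0 5 1 11)(2 3 8 12 7)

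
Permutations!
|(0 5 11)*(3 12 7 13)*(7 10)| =15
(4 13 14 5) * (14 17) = (4 13 17 14 5) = [0, 1, 2, 3, 13, 4, 6, 7, 8, 9, 10, 11, 12, 17, 5, 15, 16, 14]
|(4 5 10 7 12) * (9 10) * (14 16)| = 6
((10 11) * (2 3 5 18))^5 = ((2 3 5 18)(10 11))^5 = (2 3 5 18)(10 11)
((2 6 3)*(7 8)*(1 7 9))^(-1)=(1 9 8 7)(2 3 6)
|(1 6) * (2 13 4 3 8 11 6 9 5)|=|(1 9 5 2 13 4 3 8 11 6)|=10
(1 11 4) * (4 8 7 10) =[0, 11, 2, 3, 1, 5, 6, 10, 7, 9, 4, 8] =(1 11 8 7 10 4)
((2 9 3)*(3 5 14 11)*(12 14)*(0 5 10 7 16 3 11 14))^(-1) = (0 12 5)(2 3 16 7 10 9)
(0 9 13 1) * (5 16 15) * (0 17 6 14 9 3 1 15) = (0 3 1 17 6 14 9 13 15 5 16) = [3, 17, 2, 1, 4, 16, 14, 7, 8, 13, 10, 11, 12, 15, 9, 5, 0, 6]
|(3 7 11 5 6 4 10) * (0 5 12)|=|(0 5 6 4 10 3 7 11 12)|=9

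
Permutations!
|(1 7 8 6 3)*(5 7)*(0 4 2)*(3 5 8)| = 6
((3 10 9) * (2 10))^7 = (2 3 9 10)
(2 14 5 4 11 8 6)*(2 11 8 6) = (2 14 5 4 8)(6 11) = [0, 1, 14, 3, 8, 4, 11, 7, 2, 9, 10, 6, 12, 13, 5]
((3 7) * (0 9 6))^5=(0 6 9)(3 7)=((0 9 6)(3 7))^5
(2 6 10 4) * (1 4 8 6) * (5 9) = (1 4 2)(5 9)(6 10 8) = [0, 4, 1, 3, 2, 9, 10, 7, 6, 5, 8]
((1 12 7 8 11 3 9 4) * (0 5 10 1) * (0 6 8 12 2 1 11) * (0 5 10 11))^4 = ((0 10)(1 2)(3 9 4 6 8 5 11)(7 12))^4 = (12)(3 8 9 5 4 11 6)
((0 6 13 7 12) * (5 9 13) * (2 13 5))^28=((0 6 2 13 7 12)(5 9))^28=(0 7 2)(6 12 13)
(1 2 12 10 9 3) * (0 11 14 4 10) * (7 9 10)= (0 11 14 4 7 9 3 1 2 12)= [11, 2, 12, 1, 7, 5, 6, 9, 8, 3, 10, 14, 0, 13, 4]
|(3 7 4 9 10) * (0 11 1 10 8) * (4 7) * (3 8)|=|(0 11 1 10 8)(3 4 9)|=15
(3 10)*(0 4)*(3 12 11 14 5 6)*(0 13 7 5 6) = (0 4 13 7 5)(3 10 12 11 14 6) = [4, 1, 2, 10, 13, 0, 3, 5, 8, 9, 12, 14, 11, 7, 6]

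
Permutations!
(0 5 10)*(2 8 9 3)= [5, 1, 8, 2, 4, 10, 6, 7, 9, 3, 0]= (0 5 10)(2 8 9 3)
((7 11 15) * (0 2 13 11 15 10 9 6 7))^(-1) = (0 15 7 6 9 10 11 13 2)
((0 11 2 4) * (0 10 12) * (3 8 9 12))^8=((0 11 2 4 10 3 8 9 12))^8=(0 12 9 8 3 10 4 2 11)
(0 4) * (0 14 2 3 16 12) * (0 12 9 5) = (0 4 14 2 3 16 9 5) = [4, 1, 3, 16, 14, 0, 6, 7, 8, 5, 10, 11, 12, 13, 2, 15, 9]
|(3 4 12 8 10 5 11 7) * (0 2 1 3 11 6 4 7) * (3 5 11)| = 10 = |(0 2 1 5 6 4 12 8 10 11)(3 7)|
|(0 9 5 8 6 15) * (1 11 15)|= |(0 9 5 8 6 1 11 15)|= 8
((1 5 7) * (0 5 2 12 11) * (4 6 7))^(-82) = ((0 5 4 6 7 1 2 12 11))^(-82) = (0 11 12 2 1 7 6 4 5)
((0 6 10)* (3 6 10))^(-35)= ((0 10)(3 6))^(-35)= (0 10)(3 6)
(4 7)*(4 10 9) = [0, 1, 2, 3, 7, 5, 6, 10, 8, 4, 9] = (4 7 10 9)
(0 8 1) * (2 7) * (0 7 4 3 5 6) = (0 8 1 7 2 4 3 5 6) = [8, 7, 4, 5, 3, 6, 0, 2, 1]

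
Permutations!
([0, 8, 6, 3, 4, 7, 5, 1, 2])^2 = (1 2 5)(6 7 8)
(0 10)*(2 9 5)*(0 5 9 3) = (0 10 5 2 3) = [10, 1, 3, 0, 4, 2, 6, 7, 8, 9, 5]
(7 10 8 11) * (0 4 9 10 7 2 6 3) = (0 4 9 10 8 11 2 6 3) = [4, 1, 6, 0, 9, 5, 3, 7, 11, 10, 8, 2]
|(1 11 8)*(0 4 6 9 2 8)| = 8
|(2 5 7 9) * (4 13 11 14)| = 4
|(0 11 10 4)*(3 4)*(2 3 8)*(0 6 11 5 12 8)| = 10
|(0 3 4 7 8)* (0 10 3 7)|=|(0 7 8 10 3 4)|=6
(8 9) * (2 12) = (2 12)(8 9) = [0, 1, 12, 3, 4, 5, 6, 7, 9, 8, 10, 11, 2]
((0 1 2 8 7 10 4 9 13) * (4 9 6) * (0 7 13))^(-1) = (0 9 10 7 13 8 2 1)(4 6)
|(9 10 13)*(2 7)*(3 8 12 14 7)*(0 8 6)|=24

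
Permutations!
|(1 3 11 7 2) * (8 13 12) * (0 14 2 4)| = |(0 14 2 1 3 11 7 4)(8 13 12)| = 24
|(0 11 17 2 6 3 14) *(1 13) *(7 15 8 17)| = 10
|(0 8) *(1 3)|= 2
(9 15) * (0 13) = (0 13)(9 15) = [13, 1, 2, 3, 4, 5, 6, 7, 8, 15, 10, 11, 12, 0, 14, 9]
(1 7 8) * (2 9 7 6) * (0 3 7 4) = (0 3 7 8 1 6 2 9 4) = [3, 6, 9, 7, 0, 5, 2, 8, 1, 4]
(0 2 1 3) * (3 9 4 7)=(0 2 1 9 4 7 3)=[2, 9, 1, 0, 7, 5, 6, 3, 8, 4]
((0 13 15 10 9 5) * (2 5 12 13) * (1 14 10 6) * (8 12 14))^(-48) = ((0 2 5)(1 8 12 13 15 6)(9 14 10))^(-48) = (15)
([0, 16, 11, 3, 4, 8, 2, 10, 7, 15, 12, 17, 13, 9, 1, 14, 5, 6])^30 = (1 9 10 5 14 13 7 16 15 12 8)(2 17)(6 11)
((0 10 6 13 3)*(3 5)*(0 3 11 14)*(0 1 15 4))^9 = ((0 10 6 13 5 11 14 1 15 4))^9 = (0 4 15 1 14 11 5 13 6 10)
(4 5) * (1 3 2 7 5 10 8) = (1 3 2 7 5 4 10 8) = [0, 3, 7, 2, 10, 4, 6, 5, 1, 9, 8]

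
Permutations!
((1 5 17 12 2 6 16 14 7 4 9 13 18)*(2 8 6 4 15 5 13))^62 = (1 18 13)(2 9 4)(5 15 7 14 16 6 8 12 17)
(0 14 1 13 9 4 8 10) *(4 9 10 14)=(0 4 8 14 1 13 10)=[4, 13, 2, 3, 8, 5, 6, 7, 14, 9, 0, 11, 12, 10, 1]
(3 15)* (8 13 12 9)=(3 15)(8 13 12 9)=[0, 1, 2, 15, 4, 5, 6, 7, 13, 8, 10, 11, 9, 12, 14, 3]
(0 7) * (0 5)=[7, 1, 2, 3, 4, 0, 6, 5]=(0 7 5)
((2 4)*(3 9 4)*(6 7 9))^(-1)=((2 3 6 7 9 4))^(-1)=(2 4 9 7 6 3)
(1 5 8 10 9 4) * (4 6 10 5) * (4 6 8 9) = (1 6 10 4)(5 9 8) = [0, 6, 2, 3, 1, 9, 10, 7, 5, 8, 4]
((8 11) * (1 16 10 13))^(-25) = (1 13 10 16)(8 11)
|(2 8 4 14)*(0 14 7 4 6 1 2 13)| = |(0 14 13)(1 2 8 6)(4 7)| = 12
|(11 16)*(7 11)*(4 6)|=6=|(4 6)(7 11 16)|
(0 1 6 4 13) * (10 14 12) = (0 1 6 4 13)(10 14 12) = [1, 6, 2, 3, 13, 5, 4, 7, 8, 9, 14, 11, 10, 0, 12]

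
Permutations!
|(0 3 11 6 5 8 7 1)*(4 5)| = |(0 3 11 6 4 5 8 7 1)| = 9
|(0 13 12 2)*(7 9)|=4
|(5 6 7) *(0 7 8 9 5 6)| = 6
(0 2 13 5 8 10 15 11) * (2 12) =[12, 1, 13, 3, 4, 8, 6, 7, 10, 9, 15, 0, 2, 5, 14, 11] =(0 12 2 13 5 8 10 15 11)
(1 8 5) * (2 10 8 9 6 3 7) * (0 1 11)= [1, 9, 10, 7, 4, 11, 3, 2, 5, 6, 8, 0]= (0 1 9 6 3 7 2 10 8 5 11)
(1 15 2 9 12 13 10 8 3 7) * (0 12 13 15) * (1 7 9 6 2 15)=[12, 0, 6, 9, 4, 5, 2, 7, 3, 13, 8, 11, 1, 10, 14, 15]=(15)(0 12 1)(2 6)(3 9 13 10 8)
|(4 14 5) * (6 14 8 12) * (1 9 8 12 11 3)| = 5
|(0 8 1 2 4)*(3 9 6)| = 15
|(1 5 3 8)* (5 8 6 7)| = |(1 8)(3 6 7 5)| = 4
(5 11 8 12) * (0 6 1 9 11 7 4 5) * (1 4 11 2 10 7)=(0 6 4 5 1 9 2 10 7 11 8 12)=[6, 9, 10, 3, 5, 1, 4, 11, 12, 2, 7, 8, 0]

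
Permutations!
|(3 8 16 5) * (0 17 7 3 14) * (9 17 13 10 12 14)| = |(0 13 10 12 14)(3 8 16 5 9 17 7)| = 35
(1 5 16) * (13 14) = (1 5 16)(13 14) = [0, 5, 2, 3, 4, 16, 6, 7, 8, 9, 10, 11, 12, 14, 13, 15, 1]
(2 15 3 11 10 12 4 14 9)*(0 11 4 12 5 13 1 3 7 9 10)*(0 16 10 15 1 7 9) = (0 11 16 10 5 13 7)(1 3 4 14 15 9 2) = [11, 3, 1, 4, 14, 13, 6, 0, 8, 2, 5, 16, 12, 7, 15, 9, 10]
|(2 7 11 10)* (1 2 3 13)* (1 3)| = 10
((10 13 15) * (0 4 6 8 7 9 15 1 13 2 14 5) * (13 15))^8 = (0 15 8 14 13 4 10 7 5 1 6 2 9)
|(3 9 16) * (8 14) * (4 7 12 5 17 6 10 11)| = |(3 9 16)(4 7 12 5 17 6 10 11)(8 14)| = 24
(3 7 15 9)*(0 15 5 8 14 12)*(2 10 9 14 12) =(0 15 14 2 10 9 3 7 5 8 12) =[15, 1, 10, 7, 4, 8, 6, 5, 12, 3, 9, 11, 0, 13, 2, 14]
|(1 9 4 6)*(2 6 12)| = |(1 9 4 12 2 6)| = 6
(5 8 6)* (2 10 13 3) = (2 10 13 3)(5 8 6) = [0, 1, 10, 2, 4, 8, 5, 7, 6, 9, 13, 11, 12, 3]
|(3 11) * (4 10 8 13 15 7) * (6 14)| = |(3 11)(4 10 8 13 15 7)(6 14)| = 6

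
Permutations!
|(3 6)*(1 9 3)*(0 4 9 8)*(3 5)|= |(0 4 9 5 3 6 1 8)|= 8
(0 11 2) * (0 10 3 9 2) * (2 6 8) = [11, 1, 10, 9, 4, 5, 8, 7, 2, 6, 3, 0] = (0 11)(2 10 3 9 6 8)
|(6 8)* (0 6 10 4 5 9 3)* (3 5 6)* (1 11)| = |(0 3)(1 11)(4 6 8 10)(5 9)| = 4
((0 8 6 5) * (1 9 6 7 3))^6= (0 6 1 7)(3 8 5 9)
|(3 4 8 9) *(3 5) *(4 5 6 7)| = |(3 5)(4 8 9 6 7)| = 10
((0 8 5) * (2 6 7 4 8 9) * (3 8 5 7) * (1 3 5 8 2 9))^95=(9)(0 5 6 2 3 1)(4 7 8)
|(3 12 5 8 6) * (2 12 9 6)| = 12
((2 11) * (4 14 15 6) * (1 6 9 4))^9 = (1 6)(2 11)(4 14 15 9)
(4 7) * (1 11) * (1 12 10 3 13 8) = [0, 11, 2, 13, 7, 5, 6, 4, 1, 9, 3, 12, 10, 8] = (1 11 12 10 3 13 8)(4 7)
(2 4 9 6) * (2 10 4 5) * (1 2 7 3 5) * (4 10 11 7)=(1 2)(3 5 4 9 6 11 7)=[0, 2, 1, 5, 9, 4, 11, 3, 8, 6, 10, 7]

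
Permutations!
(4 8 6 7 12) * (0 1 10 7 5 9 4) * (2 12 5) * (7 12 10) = (0 1 7 5 9 4 8 6 2 10 12) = [1, 7, 10, 3, 8, 9, 2, 5, 6, 4, 12, 11, 0]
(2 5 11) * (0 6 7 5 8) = (0 6 7 5 11 2 8) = [6, 1, 8, 3, 4, 11, 7, 5, 0, 9, 10, 2]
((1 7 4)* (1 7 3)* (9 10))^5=(1 3)(4 7)(9 10)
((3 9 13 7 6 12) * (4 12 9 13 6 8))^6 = ((3 13 7 8 4 12)(6 9))^6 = (13)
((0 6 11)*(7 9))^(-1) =(0 11 6)(7 9)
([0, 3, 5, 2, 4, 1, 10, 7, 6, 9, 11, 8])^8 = [0, 1, 2, 3, 4, 5, 6, 7, 8, 9, 10, 11]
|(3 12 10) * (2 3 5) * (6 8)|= |(2 3 12 10 5)(6 8)|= 10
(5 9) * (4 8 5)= (4 8 5 9)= [0, 1, 2, 3, 8, 9, 6, 7, 5, 4]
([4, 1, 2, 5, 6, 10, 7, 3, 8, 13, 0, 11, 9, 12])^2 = (0 6 3 10 4 7 5)(9 12 13)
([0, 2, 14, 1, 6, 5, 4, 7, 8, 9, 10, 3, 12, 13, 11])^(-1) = [0, 3, 1, 11, 6, 5, 4, 7, 8, 9, 10, 14, 12, 13, 2]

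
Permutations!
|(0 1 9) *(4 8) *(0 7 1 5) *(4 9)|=|(0 5)(1 4 8 9 7)|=10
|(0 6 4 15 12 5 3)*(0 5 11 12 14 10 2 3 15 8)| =|(0 6 4 8)(2 3 5 15 14 10)(11 12)| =12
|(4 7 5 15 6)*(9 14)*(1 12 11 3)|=20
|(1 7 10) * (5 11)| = 6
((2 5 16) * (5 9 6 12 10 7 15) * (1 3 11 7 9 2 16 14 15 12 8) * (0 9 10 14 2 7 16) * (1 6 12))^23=(0 16 11 3 1 7 2 5 15 14 12 9)(6 8)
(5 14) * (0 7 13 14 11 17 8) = [7, 1, 2, 3, 4, 11, 6, 13, 0, 9, 10, 17, 12, 14, 5, 15, 16, 8] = (0 7 13 14 5 11 17 8)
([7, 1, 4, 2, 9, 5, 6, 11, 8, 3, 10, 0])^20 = [11, 1, 2, 3, 4, 5, 6, 0, 8, 9, 10, 7]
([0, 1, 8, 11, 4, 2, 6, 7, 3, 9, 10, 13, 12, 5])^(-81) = [0, 1, 11, 5, 4, 3, 6, 7, 13, 9, 10, 2, 12, 8]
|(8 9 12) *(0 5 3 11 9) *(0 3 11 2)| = |(0 5 11 9 12 8 3 2)| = 8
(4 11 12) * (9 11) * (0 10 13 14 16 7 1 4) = [10, 4, 2, 3, 9, 5, 6, 1, 8, 11, 13, 12, 0, 14, 16, 15, 7] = (0 10 13 14 16 7 1 4 9 11 12)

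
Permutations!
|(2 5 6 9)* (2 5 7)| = 6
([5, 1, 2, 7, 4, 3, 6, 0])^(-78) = [3, 1, 2, 0, 4, 7, 6, 5]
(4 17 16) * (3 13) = [0, 1, 2, 13, 17, 5, 6, 7, 8, 9, 10, 11, 12, 3, 14, 15, 4, 16] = (3 13)(4 17 16)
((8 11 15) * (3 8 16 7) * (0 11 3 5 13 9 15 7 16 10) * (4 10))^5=((16)(0 11 7 5 13 9 15 4 10)(3 8))^5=(16)(0 9 11 15 7 4 5 10 13)(3 8)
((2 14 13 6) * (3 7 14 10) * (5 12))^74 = (2 14 10 13 3 6 7)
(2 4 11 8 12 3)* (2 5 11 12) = (2 4 12 3 5 11 8) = [0, 1, 4, 5, 12, 11, 6, 7, 2, 9, 10, 8, 3]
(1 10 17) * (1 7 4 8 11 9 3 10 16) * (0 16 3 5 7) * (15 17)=(0 16 1 3 10 15 17)(4 8 11 9 5 7)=[16, 3, 2, 10, 8, 7, 6, 4, 11, 5, 15, 9, 12, 13, 14, 17, 1, 0]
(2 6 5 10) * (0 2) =(0 2 6 5 10) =[2, 1, 6, 3, 4, 10, 5, 7, 8, 9, 0]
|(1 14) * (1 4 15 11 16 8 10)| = 8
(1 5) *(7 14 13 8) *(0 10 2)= [10, 5, 0, 3, 4, 1, 6, 14, 7, 9, 2, 11, 12, 8, 13]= (0 10 2)(1 5)(7 14 13 8)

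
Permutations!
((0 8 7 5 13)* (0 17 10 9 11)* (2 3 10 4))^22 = (0 9 3 4 13 7)(2 17 5 8 11 10)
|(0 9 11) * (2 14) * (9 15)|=4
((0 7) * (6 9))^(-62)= (9)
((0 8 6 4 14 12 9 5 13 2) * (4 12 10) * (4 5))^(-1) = (0 2 13 5 10 14 4 9 12 6 8) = ((0 8 6 12 9 4 14 10 5 13 2))^(-1)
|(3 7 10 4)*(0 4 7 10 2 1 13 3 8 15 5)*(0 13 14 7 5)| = |(0 4 8 15)(1 14 7 2)(3 10 5 13)| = 4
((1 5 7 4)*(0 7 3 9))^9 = (0 4 5 9 7 1 3)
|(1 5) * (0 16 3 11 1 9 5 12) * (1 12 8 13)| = |(0 16 3 11 12)(1 8 13)(5 9)| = 30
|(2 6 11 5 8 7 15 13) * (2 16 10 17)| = 11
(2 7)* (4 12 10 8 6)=(2 7)(4 12 10 8 6)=[0, 1, 7, 3, 12, 5, 4, 2, 6, 9, 8, 11, 10]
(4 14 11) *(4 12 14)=(11 12 14)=[0, 1, 2, 3, 4, 5, 6, 7, 8, 9, 10, 12, 14, 13, 11]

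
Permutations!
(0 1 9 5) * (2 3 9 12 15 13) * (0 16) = [1, 12, 3, 9, 4, 16, 6, 7, 8, 5, 10, 11, 15, 2, 14, 13, 0] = (0 1 12 15 13 2 3 9 5 16)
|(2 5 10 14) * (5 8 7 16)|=7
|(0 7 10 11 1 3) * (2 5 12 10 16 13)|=11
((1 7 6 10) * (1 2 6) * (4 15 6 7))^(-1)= ((1 4 15 6 10 2 7))^(-1)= (1 7 2 10 6 15 4)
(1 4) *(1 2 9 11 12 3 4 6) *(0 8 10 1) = [8, 6, 9, 4, 2, 5, 0, 7, 10, 11, 1, 12, 3] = (0 8 10 1 6)(2 9 11 12 3 4)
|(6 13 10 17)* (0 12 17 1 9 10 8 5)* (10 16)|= |(0 12 17 6 13 8 5)(1 9 16 10)|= 28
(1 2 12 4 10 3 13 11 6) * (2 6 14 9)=[0, 6, 12, 13, 10, 5, 1, 7, 8, 2, 3, 14, 4, 11, 9]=(1 6)(2 12 4 10 3 13 11 14 9)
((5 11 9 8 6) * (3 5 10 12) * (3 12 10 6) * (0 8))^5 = (12)(0 9 11 5 3 8)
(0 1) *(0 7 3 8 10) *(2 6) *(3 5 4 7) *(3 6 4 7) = (0 1 6 2 4 3 8 10)(5 7) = [1, 6, 4, 8, 3, 7, 2, 5, 10, 9, 0]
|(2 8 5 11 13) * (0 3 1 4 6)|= 5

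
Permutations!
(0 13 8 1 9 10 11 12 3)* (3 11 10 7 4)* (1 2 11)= (0 13 8 2 11 12 1 9 7 4 3)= [13, 9, 11, 0, 3, 5, 6, 4, 2, 7, 10, 12, 1, 8]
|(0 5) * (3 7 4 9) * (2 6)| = |(0 5)(2 6)(3 7 4 9)| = 4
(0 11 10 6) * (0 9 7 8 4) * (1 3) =[11, 3, 2, 1, 0, 5, 9, 8, 4, 7, 6, 10] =(0 11 10 6 9 7 8 4)(1 3)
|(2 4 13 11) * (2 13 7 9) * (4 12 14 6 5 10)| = 18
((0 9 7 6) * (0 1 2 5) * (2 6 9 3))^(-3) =((0 3 2 5)(1 6)(7 9))^(-3) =(0 3 2 5)(1 6)(7 9)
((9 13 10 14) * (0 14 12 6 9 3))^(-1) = (0 3 14)(6 12 10 13 9)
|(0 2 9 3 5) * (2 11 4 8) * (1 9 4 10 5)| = |(0 11 10 5)(1 9 3)(2 4 8)| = 12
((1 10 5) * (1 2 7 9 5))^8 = (10)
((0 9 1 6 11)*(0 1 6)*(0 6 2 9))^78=(11)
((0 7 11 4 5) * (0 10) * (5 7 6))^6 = (11)(0 5)(6 10)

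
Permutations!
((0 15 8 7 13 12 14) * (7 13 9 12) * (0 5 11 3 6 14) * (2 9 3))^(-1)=(0 12 9 2 11 5 14 6 3 7 13 8 15)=((0 15 8 13 7 3 6 14 5 11 2 9 12))^(-1)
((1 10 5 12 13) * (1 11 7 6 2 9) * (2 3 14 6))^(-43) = (1 5 13 7 9 10 12 11 2)(3 6 14)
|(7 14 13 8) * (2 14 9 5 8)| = 12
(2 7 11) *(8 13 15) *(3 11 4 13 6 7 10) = [0, 1, 10, 11, 13, 5, 7, 4, 6, 9, 3, 2, 12, 15, 14, 8] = (2 10 3 11)(4 13 15 8 6 7)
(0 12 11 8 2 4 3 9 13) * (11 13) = (0 12 13)(2 4 3 9 11 8) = [12, 1, 4, 9, 3, 5, 6, 7, 2, 11, 10, 8, 13, 0]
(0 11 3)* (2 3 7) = (0 11 7 2 3) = [11, 1, 3, 0, 4, 5, 6, 2, 8, 9, 10, 7]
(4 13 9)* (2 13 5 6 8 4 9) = [0, 1, 13, 3, 5, 6, 8, 7, 4, 9, 10, 11, 12, 2] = (2 13)(4 5 6 8)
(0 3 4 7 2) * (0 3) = (2 3 4 7) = [0, 1, 3, 4, 7, 5, 6, 2]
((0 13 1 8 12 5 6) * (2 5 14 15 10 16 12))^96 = (0 5 8 13 6 2 1)(10 16 12 14 15)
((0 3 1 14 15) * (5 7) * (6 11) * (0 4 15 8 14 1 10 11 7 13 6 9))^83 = (0 11 3 9 10)(4 15)(5 7 6 13)(8 14)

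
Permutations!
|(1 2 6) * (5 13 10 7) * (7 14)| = 15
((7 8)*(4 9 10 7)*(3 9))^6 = (10)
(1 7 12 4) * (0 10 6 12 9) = [10, 7, 2, 3, 1, 5, 12, 9, 8, 0, 6, 11, 4] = (0 10 6 12 4 1 7 9)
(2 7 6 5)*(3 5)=(2 7 6 3 5)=[0, 1, 7, 5, 4, 2, 3, 6]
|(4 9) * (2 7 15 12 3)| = 10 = |(2 7 15 12 3)(4 9)|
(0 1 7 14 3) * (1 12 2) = (0 12 2 1 7 14 3) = [12, 7, 1, 0, 4, 5, 6, 14, 8, 9, 10, 11, 2, 13, 3]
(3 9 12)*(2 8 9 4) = (2 8 9 12 3 4) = [0, 1, 8, 4, 2, 5, 6, 7, 9, 12, 10, 11, 3]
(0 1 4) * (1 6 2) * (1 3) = (0 6 2 3 1 4) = [6, 4, 3, 1, 0, 5, 2]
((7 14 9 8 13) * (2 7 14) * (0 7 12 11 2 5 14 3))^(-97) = ((0 7 5 14 9 8 13 3)(2 12 11))^(-97) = (0 3 13 8 9 14 5 7)(2 11 12)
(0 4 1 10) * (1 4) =(0 1 10) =[1, 10, 2, 3, 4, 5, 6, 7, 8, 9, 0]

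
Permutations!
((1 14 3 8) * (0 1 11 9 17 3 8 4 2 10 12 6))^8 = (0 4 8 12 17 1 2 11 6 3 14 10 9)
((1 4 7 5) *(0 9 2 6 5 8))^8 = (0 8 7 4 1 5 6 2 9)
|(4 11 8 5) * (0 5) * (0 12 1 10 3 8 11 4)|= |(0 5)(1 10 3 8 12)|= 10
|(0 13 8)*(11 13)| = |(0 11 13 8)| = 4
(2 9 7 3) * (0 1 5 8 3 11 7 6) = (0 1 5 8 3 2 9 6)(7 11) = [1, 5, 9, 2, 4, 8, 0, 11, 3, 6, 10, 7]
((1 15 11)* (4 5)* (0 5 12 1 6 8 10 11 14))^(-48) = (0 5 4 12 1 15 14)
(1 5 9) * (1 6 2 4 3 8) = (1 5 9 6 2 4 3 8) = [0, 5, 4, 8, 3, 9, 2, 7, 1, 6]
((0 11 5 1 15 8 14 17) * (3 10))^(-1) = ((0 11 5 1 15 8 14 17)(3 10))^(-1) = (0 17 14 8 15 1 5 11)(3 10)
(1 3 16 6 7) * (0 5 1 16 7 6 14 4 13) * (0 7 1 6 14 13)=(0 5 6 14 4)(1 3)(7 16 13)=[5, 3, 2, 1, 0, 6, 14, 16, 8, 9, 10, 11, 12, 7, 4, 15, 13]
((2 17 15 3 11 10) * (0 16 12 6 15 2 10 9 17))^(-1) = ((0 16 12 6 15 3 11 9 17 2))^(-1) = (0 2 17 9 11 3 15 6 12 16)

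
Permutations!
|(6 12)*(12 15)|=|(6 15 12)|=3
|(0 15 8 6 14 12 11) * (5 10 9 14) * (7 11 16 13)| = |(0 15 8 6 5 10 9 14 12 16 13 7 11)| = 13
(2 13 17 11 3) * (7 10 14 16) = [0, 1, 13, 2, 4, 5, 6, 10, 8, 9, 14, 3, 12, 17, 16, 15, 7, 11] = (2 13 17 11 3)(7 10 14 16)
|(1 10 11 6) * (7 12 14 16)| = |(1 10 11 6)(7 12 14 16)| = 4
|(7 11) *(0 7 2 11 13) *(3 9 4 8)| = |(0 7 13)(2 11)(3 9 4 8)| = 12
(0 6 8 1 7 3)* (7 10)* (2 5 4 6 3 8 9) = (0 3)(1 10 7 8)(2 5 4 6 9) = [3, 10, 5, 0, 6, 4, 9, 8, 1, 2, 7]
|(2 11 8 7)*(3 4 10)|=|(2 11 8 7)(3 4 10)|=12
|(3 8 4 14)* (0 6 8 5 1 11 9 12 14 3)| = |(0 6 8 4 3 5 1 11 9 12 14)| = 11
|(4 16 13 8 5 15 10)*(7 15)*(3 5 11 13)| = 21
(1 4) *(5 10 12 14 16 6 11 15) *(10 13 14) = (1 4)(5 13 14 16 6 11 15)(10 12) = [0, 4, 2, 3, 1, 13, 11, 7, 8, 9, 12, 15, 10, 14, 16, 5, 6]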